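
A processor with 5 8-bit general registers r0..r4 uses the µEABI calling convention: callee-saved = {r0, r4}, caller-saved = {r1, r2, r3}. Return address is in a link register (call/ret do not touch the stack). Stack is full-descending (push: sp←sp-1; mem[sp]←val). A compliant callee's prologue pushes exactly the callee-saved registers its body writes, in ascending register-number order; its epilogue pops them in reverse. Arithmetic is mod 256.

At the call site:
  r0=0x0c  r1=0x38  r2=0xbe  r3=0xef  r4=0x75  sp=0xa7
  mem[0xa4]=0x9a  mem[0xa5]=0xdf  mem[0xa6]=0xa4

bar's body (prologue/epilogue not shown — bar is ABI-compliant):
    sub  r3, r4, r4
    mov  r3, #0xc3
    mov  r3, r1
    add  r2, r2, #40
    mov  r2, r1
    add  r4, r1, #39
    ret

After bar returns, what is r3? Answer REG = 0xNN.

REG = 0x38

prologue: push r4 -> mem[0xa6]=0x75, sp=0xa6
body[0] sub  r3, r4, r4 -> r3=0x00
body[1] mov  r3, #0xc3 -> r3=0xc3
body[2] mov  r3, r1 -> r3=0x38
body[3] add  r2, r2, #40 -> r2=0xe6
body[4] mov  r2, r1 -> r2=0x38
body[5] add  r4, r1, #39 -> r4=0x5f
epilogue: pop r4=0x75, sp=0xa7
r3 is caller-saved -> body value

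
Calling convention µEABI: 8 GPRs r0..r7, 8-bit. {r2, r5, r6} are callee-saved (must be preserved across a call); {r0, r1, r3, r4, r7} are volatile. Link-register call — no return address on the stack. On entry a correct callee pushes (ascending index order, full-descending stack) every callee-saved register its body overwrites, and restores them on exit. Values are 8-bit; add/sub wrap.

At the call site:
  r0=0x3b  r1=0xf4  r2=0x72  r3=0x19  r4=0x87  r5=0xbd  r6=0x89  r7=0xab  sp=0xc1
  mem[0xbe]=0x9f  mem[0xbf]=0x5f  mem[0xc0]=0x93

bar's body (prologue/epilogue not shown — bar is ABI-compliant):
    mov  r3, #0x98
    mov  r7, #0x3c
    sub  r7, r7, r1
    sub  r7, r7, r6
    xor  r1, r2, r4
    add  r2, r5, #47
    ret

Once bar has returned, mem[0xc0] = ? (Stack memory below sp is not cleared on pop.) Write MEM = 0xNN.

MEM = 0x72

prologue: push r2 -> mem[0xc0]=0x72, sp=0xc0
body[0] mov  r3, #0x98 -> r3=0x98
body[1] mov  r7, #0x3c -> r7=0x3c
body[2] sub  r7, r7, r1 -> r7=0x48
body[3] sub  r7, r7, r6 -> r7=0xbf
body[4] xor  r1, r2, r4 -> r1=0xf5
body[5] add  r2, r5, #47 -> r2=0xec
epilogue: pop r2=0x72, sp=0xc1
prologue pushed ['r2'] at ['0xc0']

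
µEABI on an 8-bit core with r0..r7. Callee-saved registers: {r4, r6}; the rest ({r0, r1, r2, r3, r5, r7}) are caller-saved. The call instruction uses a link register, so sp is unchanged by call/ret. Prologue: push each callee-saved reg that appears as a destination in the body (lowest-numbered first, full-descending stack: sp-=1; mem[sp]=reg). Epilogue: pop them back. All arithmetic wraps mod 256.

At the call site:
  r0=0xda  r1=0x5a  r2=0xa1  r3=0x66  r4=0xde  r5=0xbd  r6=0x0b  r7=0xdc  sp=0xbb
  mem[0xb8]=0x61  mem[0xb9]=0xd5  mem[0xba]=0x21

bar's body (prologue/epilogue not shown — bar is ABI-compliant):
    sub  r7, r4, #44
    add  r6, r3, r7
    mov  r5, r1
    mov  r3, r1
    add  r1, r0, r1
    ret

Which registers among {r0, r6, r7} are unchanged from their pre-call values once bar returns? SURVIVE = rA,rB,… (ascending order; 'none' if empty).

SURVIVE = r0,r6

prologue: push r6 -> mem[0xba]=0x0b, sp=0xba
body[0] sub  r7, r4, #44 -> r7=0xb2
body[1] add  r6, r3, r7 -> r6=0x18
body[2] mov  r5, r1 -> r5=0x5a
body[3] mov  r3, r1 -> r3=0x5a
body[4] add  r1, r0, r1 -> r1=0x34
epilogue: pop r6=0x0b, sp=0xbb
r0: caller-saved, written=False
r6: callee-saved, written=True
r7: caller-saved, written=True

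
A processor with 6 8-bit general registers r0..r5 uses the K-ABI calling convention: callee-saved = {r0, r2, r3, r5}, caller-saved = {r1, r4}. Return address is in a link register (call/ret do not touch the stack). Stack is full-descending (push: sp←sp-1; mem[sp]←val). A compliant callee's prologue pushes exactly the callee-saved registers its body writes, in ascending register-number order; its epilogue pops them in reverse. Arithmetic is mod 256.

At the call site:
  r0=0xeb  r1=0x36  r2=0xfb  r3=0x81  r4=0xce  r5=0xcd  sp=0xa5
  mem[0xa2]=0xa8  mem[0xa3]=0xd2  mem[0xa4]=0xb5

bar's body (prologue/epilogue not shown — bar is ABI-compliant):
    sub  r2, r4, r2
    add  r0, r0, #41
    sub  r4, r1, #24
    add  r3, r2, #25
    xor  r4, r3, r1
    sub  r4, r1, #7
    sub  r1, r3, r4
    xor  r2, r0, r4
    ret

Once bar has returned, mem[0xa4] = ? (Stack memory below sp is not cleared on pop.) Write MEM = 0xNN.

prologue: push r0 → mem[0xa4]=0xeb, sp=0xa4
prologue: push r2 → mem[0xa3]=0xfb, sp=0xa3
prologue: push r3 → mem[0xa2]=0x81, sp=0xa2
body[0] sub  r2, r4, r2 → r2=0xd3
body[1] add  r0, r0, #41 → r0=0x14
body[2] sub  r4, r1, #24 → r4=0x1e
body[3] add  r3, r2, #25 → r3=0xec
body[4] xor  r4, r3, r1 → r4=0xda
body[5] sub  r4, r1, #7 → r4=0x2f
body[6] sub  r1, r3, r4 → r1=0xbd
body[7] xor  r2, r0, r4 → r2=0x3b
epilogue: pop r3=0x81, sp=0xa3
epilogue: pop r2=0xfb, sp=0xa4
epilogue: pop r0=0xeb, sp=0xa5
prologue pushed ['r0', 'r2', 'r3'] at ['0xa4', '0xa3', '0xa2']

MEM = 0xeb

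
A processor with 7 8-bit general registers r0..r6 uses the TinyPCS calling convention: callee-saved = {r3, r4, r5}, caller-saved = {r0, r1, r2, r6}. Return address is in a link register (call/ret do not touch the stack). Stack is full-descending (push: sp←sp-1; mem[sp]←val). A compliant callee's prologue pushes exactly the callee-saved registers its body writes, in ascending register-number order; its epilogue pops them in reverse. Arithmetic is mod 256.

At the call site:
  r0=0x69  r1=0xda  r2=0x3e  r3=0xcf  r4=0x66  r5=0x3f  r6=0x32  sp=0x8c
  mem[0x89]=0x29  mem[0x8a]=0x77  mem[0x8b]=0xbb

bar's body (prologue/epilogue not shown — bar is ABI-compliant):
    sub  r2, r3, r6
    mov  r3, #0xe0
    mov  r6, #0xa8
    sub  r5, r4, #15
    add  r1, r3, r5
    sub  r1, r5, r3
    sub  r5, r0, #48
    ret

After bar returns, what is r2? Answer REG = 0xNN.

prologue: push r3 -> mem[0x8b]=0xcf, sp=0x8b
prologue: push r5 -> mem[0x8a]=0x3f, sp=0x8a
body[0] sub  r2, r3, r6 -> r2=0x9d
body[1] mov  r3, #0xe0 -> r3=0xe0
body[2] mov  r6, #0xa8 -> r6=0xa8
body[3] sub  r5, r4, #15 -> r5=0x57
body[4] add  r1, r3, r5 -> r1=0x37
body[5] sub  r1, r5, r3 -> r1=0x77
body[6] sub  r5, r0, #48 -> r5=0x39
epilogue: pop r5=0x3f, sp=0x8b
epilogue: pop r3=0xcf, sp=0x8c
r2 is caller-saved -> body value

REG = 0x9d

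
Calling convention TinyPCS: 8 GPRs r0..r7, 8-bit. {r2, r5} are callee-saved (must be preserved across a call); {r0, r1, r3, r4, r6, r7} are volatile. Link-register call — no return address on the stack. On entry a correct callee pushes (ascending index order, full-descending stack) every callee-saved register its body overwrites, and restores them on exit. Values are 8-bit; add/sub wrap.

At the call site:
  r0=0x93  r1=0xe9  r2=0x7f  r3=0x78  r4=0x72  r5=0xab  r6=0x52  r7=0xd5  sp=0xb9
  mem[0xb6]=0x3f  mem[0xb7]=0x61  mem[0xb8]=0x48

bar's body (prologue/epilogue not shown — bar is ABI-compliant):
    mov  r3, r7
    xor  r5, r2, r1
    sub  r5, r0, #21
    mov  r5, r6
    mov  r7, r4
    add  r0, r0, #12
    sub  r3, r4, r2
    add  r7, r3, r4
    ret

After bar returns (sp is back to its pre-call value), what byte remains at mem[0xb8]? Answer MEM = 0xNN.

prologue: push r5 -> mem[0xb8]=0xab, sp=0xb8
body[0] mov  r3, r7 -> r3=0xd5
body[1] xor  r5, r2, r1 -> r5=0x96
body[2] sub  r5, r0, #21 -> r5=0x7e
body[3] mov  r5, r6 -> r5=0x52
body[4] mov  r7, r4 -> r7=0x72
body[5] add  r0, r0, #12 -> r0=0x9f
body[6] sub  r3, r4, r2 -> r3=0xf3
body[7] add  r7, r3, r4 -> r7=0x65
epilogue: pop r5=0xab, sp=0xb9
prologue pushed ['r5'] at ['0xb8']

MEM = 0xab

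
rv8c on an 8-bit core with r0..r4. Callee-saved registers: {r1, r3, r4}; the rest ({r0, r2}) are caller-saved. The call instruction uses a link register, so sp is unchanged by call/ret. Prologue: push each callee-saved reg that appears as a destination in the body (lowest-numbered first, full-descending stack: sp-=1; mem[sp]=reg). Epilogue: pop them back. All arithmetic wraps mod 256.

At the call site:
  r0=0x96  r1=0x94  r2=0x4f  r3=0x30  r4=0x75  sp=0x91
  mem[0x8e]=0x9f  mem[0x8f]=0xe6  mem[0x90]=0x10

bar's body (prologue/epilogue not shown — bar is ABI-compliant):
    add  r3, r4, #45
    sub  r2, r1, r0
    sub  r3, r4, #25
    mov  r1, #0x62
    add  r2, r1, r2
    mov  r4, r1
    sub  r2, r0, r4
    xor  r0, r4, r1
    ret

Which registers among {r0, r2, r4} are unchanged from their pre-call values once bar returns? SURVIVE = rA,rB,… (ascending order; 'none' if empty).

SURVIVE = r4

prologue: push r1 -> mem[0x90]=0x94, sp=0x90
prologue: push r3 -> mem[0x8f]=0x30, sp=0x8f
prologue: push r4 -> mem[0x8e]=0x75, sp=0x8e
body[0] add  r3, r4, #45 -> r3=0xa2
body[1] sub  r2, r1, r0 -> r2=0xfe
body[2] sub  r3, r4, #25 -> r3=0x5c
body[3] mov  r1, #0x62 -> r1=0x62
body[4] add  r2, r1, r2 -> r2=0x60
body[5] mov  r4, r1 -> r4=0x62
body[6] sub  r2, r0, r4 -> r2=0x34
body[7] xor  r0, r4, r1 -> r0=0x00
epilogue: pop r4=0x75, sp=0x8f
epilogue: pop r3=0x30, sp=0x90
epilogue: pop r1=0x94, sp=0x91
r0: caller-saved, written=True
r2: caller-saved, written=True
r4: callee-saved, written=True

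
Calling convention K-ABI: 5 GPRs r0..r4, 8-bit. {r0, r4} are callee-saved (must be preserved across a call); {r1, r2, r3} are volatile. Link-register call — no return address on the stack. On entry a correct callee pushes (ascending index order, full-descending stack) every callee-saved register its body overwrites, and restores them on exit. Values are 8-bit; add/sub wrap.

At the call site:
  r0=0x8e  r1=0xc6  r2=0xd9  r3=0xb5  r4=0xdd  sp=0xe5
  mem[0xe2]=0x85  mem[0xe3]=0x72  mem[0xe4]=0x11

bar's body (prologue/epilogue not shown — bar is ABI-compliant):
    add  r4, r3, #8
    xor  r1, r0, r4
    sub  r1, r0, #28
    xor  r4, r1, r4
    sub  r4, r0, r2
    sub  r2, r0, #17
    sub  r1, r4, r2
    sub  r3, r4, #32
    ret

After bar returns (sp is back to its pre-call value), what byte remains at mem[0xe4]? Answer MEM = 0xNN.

MEM = 0xdd

prologue: push r4 -> mem[0xe4]=0xdd, sp=0xe4
body[0] add  r4, r3, #8 -> r4=0xbd
body[1] xor  r1, r0, r4 -> r1=0x33
body[2] sub  r1, r0, #28 -> r1=0x72
body[3] xor  r4, r1, r4 -> r4=0xcf
body[4] sub  r4, r0, r2 -> r4=0xb5
body[5] sub  r2, r0, #17 -> r2=0x7d
body[6] sub  r1, r4, r2 -> r1=0x38
body[7] sub  r3, r4, #32 -> r3=0x95
epilogue: pop r4=0xdd, sp=0xe5
prologue pushed ['r4'] at ['0xe4']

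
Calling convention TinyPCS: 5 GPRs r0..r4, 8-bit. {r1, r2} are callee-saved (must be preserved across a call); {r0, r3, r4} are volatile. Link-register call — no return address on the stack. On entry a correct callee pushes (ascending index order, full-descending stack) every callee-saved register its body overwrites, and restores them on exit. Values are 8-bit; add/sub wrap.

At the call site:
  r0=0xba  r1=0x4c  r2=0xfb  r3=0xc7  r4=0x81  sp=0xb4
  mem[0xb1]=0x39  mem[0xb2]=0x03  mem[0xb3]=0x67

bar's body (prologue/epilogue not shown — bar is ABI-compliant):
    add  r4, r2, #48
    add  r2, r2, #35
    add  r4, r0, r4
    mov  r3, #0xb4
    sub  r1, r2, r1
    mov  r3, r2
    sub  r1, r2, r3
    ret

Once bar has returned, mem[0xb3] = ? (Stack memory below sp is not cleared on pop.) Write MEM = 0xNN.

prologue: push r1 → mem[0xb3]=0x4c, sp=0xb3
prologue: push r2 → mem[0xb2]=0xfb, sp=0xb2
body[0] add  r4, r2, #48 → r4=0x2b
body[1] add  r2, r2, #35 → r2=0x1e
body[2] add  r4, r0, r4 → r4=0xe5
body[3] mov  r3, #0xb4 → r3=0xb4
body[4] sub  r1, r2, r1 → r1=0xd2
body[5] mov  r3, r2 → r3=0x1e
body[6] sub  r1, r2, r3 → r1=0x00
epilogue: pop r2=0xfb, sp=0xb3
epilogue: pop r1=0x4c, sp=0xb4
prologue pushed ['r1', 'r2'] at ['0xb3', '0xb2']

MEM = 0x4c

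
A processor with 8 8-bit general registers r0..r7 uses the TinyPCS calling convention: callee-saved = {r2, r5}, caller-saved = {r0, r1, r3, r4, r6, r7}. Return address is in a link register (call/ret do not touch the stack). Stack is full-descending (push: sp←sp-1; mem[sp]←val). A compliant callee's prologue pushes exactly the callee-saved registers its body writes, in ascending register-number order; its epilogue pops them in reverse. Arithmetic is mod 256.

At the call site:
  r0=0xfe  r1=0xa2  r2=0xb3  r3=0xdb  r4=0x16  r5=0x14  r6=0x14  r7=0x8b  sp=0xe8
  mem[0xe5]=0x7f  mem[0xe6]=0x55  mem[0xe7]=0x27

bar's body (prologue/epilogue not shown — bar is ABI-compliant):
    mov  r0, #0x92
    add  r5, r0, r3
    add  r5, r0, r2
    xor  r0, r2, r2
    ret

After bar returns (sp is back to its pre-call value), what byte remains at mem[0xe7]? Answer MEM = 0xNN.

MEM = 0x14

prologue: push r5 -> mem[0xe7]=0x14, sp=0xe7
body[0] mov  r0, #0x92 -> r0=0x92
body[1] add  r5, r0, r3 -> r5=0x6d
body[2] add  r5, r0, r2 -> r5=0x45
body[3] xor  r0, r2, r2 -> r0=0x00
epilogue: pop r5=0x14, sp=0xe8
prologue pushed ['r5'] at ['0xe7']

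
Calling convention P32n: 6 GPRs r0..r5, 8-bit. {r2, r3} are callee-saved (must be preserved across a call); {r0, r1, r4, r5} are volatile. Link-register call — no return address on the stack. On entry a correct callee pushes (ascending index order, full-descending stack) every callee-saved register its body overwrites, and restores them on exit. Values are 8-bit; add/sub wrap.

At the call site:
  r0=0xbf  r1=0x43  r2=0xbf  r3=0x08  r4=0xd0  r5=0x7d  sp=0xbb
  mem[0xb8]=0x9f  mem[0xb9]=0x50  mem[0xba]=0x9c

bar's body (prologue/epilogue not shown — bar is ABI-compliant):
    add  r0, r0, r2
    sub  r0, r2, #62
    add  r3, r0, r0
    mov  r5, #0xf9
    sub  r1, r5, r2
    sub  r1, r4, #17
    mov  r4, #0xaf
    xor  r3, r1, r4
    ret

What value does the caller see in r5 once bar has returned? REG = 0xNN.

REG = 0xf9

prologue: push r3 -> mem[0xba]=0x08, sp=0xba
body[0] add  r0, r0, r2 -> r0=0x7e
body[1] sub  r0, r2, #62 -> r0=0x81
body[2] add  r3, r0, r0 -> r3=0x02
body[3] mov  r5, #0xf9 -> r5=0xf9
body[4] sub  r1, r5, r2 -> r1=0x3a
body[5] sub  r1, r4, #17 -> r1=0xbf
body[6] mov  r4, #0xaf -> r4=0xaf
body[7] xor  r3, r1, r4 -> r3=0x10
epilogue: pop r3=0x08, sp=0xbb
r5 is caller-saved -> body value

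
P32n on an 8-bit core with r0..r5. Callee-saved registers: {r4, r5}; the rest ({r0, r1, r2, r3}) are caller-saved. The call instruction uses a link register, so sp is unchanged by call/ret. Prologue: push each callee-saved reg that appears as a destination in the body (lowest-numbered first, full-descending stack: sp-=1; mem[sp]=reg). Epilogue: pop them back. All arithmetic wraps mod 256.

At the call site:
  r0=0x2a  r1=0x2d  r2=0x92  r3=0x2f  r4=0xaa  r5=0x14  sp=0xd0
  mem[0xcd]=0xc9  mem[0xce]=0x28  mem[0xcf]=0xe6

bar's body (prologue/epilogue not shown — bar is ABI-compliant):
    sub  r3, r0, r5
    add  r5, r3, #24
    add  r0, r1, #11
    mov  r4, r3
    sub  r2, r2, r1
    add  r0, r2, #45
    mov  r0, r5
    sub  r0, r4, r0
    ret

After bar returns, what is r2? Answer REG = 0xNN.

prologue: push r4 → mem[0xcf]=0xaa, sp=0xcf
prologue: push r5 → mem[0xce]=0x14, sp=0xce
body[0] sub  r3, r0, r5 → r3=0x16
body[1] add  r5, r3, #24 → r5=0x2e
body[2] add  r0, r1, #11 → r0=0x38
body[3] mov  r4, r3 → r4=0x16
body[4] sub  r2, r2, r1 → r2=0x65
body[5] add  r0, r2, #45 → r0=0x92
body[6] mov  r0, r5 → r0=0x2e
body[7] sub  r0, r4, r0 → r0=0xe8
epilogue: pop r5=0x14, sp=0xcf
epilogue: pop r4=0xaa, sp=0xd0
r2 is caller-saved → body value

REG = 0x65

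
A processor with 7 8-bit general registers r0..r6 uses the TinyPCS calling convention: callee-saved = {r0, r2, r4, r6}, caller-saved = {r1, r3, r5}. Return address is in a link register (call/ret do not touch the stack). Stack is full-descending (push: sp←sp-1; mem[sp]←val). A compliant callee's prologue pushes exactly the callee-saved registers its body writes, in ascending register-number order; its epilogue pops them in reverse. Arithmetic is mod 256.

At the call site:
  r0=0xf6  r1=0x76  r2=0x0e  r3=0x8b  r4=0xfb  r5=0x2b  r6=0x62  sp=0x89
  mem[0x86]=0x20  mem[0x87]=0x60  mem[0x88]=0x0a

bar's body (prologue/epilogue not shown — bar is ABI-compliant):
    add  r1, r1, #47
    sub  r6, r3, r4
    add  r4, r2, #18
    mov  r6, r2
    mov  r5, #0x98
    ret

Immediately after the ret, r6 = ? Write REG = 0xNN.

prologue: push r4 -> mem[0x88]=0xfb, sp=0x88
prologue: push r6 -> mem[0x87]=0x62, sp=0x87
body[0] add  r1, r1, #47 -> r1=0xa5
body[1] sub  r6, r3, r4 -> r6=0x90
body[2] add  r4, r2, #18 -> r4=0x20
body[3] mov  r6, r2 -> r6=0x0e
body[4] mov  r5, #0x98 -> r5=0x98
epilogue: pop r6=0x62, sp=0x88
epilogue: pop r4=0xfb, sp=0x89
r6 is callee-saved -> restored

REG = 0x62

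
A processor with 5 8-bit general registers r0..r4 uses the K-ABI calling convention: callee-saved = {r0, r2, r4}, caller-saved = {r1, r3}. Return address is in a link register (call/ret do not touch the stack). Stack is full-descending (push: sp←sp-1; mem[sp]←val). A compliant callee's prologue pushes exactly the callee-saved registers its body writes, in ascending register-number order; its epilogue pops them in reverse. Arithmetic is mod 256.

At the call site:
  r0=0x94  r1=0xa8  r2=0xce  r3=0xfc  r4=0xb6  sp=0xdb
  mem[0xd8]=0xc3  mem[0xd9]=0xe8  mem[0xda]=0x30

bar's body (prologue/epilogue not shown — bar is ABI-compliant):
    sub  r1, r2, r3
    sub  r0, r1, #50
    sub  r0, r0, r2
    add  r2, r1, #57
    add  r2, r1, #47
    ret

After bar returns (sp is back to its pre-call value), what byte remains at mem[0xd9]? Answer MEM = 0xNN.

prologue: push r0 → mem[0xda]=0x94, sp=0xda
prologue: push r2 → mem[0xd9]=0xce, sp=0xd9
body[0] sub  r1, r2, r3 → r1=0xd2
body[1] sub  r0, r1, #50 → r0=0xa0
body[2] sub  r0, r0, r2 → r0=0xd2
body[3] add  r2, r1, #57 → r2=0x0b
body[4] add  r2, r1, #47 → r2=0x01
epilogue: pop r2=0xce, sp=0xda
epilogue: pop r0=0x94, sp=0xdb
prologue pushed ['r0', 'r2'] at ['0xda', '0xd9']

MEM = 0xce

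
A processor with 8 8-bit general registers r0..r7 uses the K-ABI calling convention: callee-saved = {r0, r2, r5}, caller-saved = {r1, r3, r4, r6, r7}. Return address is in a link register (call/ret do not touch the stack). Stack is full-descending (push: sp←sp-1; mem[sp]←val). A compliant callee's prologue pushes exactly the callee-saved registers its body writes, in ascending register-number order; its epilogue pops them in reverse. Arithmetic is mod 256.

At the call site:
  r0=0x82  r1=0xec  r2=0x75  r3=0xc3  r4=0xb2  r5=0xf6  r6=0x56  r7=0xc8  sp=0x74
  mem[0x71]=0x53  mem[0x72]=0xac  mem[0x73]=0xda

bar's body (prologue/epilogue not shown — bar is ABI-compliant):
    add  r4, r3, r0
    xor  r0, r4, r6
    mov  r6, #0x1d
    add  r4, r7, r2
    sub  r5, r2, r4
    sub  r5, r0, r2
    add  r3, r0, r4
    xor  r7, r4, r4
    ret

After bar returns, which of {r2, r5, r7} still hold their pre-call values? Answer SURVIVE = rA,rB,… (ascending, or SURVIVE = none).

SURVIVE = r2,r5

prologue: push r0 -> mem[0x73]=0x82, sp=0x73
prologue: push r5 -> mem[0x72]=0xf6, sp=0x72
body[0] add  r4, r3, r0 -> r4=0x45
body[1] xor  r0, r4, r6 -> r0=0x13
body[2] mov  r6, #0x1d -> r6=0x1d
body[3] add  r4, r7, r2 -> r4=0x3d
body[4] sub  r5, r2, r4 -> r5=0x38
body[5] sub  r5, r0, r2 -> r5=0x9e
body[6] add  r3, r0, r4 -> r3=0x50
body[7] xor  r7, r4, r4 -> r7=0x00
epilogue: pop r5=0xf6, sp=0x73
epilogue: pop r0=0x82, sp=0x74
r2: callee-saved, written=False
r5: callee-saved, written=True
r7: caller-saved, written=True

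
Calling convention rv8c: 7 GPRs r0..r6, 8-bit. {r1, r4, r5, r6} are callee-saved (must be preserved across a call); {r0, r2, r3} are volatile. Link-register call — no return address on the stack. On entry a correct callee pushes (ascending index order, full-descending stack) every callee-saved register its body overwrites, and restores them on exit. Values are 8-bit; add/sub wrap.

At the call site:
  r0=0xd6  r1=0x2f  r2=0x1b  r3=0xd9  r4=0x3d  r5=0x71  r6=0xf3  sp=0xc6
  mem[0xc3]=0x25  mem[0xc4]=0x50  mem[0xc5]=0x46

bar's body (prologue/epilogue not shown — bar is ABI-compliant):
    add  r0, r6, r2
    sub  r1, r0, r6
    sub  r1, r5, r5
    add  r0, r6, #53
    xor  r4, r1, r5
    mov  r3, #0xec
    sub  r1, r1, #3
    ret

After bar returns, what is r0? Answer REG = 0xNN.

REG = 0x28

prologue: push r1 → mem[0xc5]=0x2f, sp=0xc5
prologue: push r4 → mem[0xc4]=0x3d, sp=0xc4
body[0] add  r0, r6, r2 → r0=0x0e
body[1] sub  r1, r0, r6 → r1=0x1b
body[2] sub  r1, r5, r5 → r1=0x00
body[3] add  r0, r6, #53 → r0=0x28
body[4] xor  r4, r1, r5 → r4=0x71
body[5] mov  r3, #0xec → r3=0xec
body[6] sub  r1, r1, #3 → r1=0xfd
epilogue: pop r4=0x3d, sp=0xc5
epilogue: pop r1=0x2f, sp=0xc6
r0 is caller-saved → body value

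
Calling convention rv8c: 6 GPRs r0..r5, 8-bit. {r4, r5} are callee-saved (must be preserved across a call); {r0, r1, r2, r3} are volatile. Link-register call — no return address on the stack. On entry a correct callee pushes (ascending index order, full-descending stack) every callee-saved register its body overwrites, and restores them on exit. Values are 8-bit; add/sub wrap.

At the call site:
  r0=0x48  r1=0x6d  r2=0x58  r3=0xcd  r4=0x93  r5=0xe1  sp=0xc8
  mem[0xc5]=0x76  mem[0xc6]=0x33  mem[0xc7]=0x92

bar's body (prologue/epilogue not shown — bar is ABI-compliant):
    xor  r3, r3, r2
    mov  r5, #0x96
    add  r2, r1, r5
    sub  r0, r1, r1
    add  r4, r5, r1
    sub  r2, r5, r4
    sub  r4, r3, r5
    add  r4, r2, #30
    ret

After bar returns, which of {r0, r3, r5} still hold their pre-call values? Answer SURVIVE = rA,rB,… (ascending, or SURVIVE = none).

SURVIVE = r5

prologue: push r4 -> mem[0xc7]=0x93, sp=0xc7
prologue: push r5 -> mem[0xc6]=0xe1, sp=0xc6
body[0] xor  r3, r3, r2 -> r3=0x95
body[1] mov  r5, #0x96 -> r5=0x96
body[2] add  r2, r1, r5 -> r2=0x03
body[3] sub  r0, r1, r1 -> r0=0x00
body[4] add  r4, r5, r1 -> r4=0x03
body[5] sub  r2, r5, r4 -> r2=0x93
body[6] sub  r4, r3, r5 -> r4=0xff
body[7] add  r4, r2, #30 -> r4=0xb1
epilogue: pop r5=0xe1, sp=0xc7
epilogue: pop r4=0x93, sp=0xc8
r0: caller-saved, written=True
r3: caller-saved, written=True
r5: callee-saved, written=True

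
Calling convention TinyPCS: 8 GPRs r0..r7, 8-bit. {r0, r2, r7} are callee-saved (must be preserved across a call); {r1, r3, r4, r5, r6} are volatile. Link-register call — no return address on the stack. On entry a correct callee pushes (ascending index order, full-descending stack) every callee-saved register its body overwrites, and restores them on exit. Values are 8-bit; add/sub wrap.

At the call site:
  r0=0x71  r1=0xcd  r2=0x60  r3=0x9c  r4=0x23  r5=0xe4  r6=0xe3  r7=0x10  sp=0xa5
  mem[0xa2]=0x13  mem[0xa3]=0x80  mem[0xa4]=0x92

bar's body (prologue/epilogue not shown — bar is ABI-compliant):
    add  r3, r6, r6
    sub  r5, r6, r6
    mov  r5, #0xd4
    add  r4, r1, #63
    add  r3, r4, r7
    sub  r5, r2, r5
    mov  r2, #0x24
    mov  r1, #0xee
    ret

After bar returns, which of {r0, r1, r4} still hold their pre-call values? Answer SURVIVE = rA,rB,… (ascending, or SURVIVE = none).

prologue: push r2 → mem[0xa4]=0x60, sp=0xa4
body[0] add  r3, r6, r6 → r3=0xc6
body[1] sub  r5, r6, r6 → r5=0x00
body[2] mov  r5, #0xd4 → r5=0xd4
body[3] add  r4, r1, #63 → r4=0x0c
body[4] add  r3, r4, r7 → r3=0x1c
body[5] sub  r5, r2, r5 → r5=0x8c
body[6] mov  r2, #0x24 → r2=0x24
body[7] mov  r1, #0xee → r1=0xee
epilogue: pop r2=0x60, sp=0xa5
r0: callee-saved, written=False
r1: caller-saved, written=True
r4: caller-saved, written=True

SURVIVE = r0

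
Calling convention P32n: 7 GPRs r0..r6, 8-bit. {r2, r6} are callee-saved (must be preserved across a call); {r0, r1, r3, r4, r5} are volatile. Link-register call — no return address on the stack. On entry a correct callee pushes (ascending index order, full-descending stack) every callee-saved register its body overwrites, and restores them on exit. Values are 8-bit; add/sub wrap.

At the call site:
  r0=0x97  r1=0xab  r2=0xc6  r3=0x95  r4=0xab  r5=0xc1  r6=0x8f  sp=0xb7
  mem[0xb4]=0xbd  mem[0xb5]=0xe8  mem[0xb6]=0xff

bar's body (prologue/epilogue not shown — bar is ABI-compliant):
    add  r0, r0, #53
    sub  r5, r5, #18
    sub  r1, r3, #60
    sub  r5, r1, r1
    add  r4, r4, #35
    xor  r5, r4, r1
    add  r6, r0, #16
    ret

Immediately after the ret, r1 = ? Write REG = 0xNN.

REG = 0x59

prologue: push r6 -> mem[0xb6]=0x8f, sp=0xb6
body[0] add  r0, r0, #53 -> r0=0xcc
body[1] sub  r5, r5, #18 -> r5=0xaf
body[2] sub  r1, r3, #60 -> r1=0x59
body[3] sub  r5, r1, r1 -> r5=0x00
body[4] add  r4, r4, #35 -> r4=0xce
body[5] xor  r5, r4, r1 -> r5=0x97
body[6] add  r6, r0, #16 -> r6=0xdc
epilogue: pop r6=0x8f, sp=0xb7
r1 is caller-saved -> body value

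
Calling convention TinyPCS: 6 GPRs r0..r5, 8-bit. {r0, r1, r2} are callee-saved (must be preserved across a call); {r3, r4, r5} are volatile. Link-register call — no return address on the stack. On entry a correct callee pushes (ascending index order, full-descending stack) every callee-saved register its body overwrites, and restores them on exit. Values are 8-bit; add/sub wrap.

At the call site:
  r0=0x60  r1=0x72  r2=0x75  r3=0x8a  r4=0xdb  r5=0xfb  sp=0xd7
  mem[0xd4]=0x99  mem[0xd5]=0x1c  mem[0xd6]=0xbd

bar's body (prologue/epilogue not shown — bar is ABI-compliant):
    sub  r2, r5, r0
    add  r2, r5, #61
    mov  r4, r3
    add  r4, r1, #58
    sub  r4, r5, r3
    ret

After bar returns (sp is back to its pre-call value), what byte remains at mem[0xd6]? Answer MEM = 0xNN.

MEM = 0x75

prologue: push r2 -> mem[0xd6]=0x75, sp=0xd6
body[0] sub  r2, r5, r0 -> r2=0x9b
body[1] add  r2, r5, #61 -> r2=0x38
body[2] mov  r4, r3 -> r4=0x8a
body[3] add  r4, r1, #58 -> r4=0xac
body[4] sub  r4, r5, r3 -> r4=0x71
epilogue: pop r2=0x75, sp=0xd7
prologue pushed ['r2'] at ['0xd6']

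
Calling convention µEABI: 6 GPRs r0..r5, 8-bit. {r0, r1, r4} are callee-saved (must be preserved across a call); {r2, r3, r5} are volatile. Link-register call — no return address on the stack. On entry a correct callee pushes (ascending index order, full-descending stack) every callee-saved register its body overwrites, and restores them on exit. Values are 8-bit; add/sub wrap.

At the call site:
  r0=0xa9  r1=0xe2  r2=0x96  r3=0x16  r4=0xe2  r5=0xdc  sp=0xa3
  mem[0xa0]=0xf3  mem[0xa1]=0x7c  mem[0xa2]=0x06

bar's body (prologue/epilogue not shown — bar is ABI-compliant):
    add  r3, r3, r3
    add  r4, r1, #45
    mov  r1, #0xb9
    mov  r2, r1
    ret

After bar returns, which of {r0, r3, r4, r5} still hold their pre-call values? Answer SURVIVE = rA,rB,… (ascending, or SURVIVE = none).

SURVIVE = r0,r4,r5

prologue: push r1 → mem[0xa2]=0xe2, sp=0xa2
prologue: push r4 → mem[0xa1]=0xe2, sp=0xa1
body[0] add  r3, r3, r3 → r3=0x2c
body[1] add  r4, r1, #45 → r4=0x0f
body[2] mov  r1, #0xb9 → r1=0xb9
body[3] mov  r2, r1 → r2=0xb9
epilogue: pop r4=0xe2, sp=0xa2
epilogue: pop r1=0xe2, sp=0xa3
r0: callee-saved, written=False
r3: caller-saved, written=True
r4: callee-saved, written=True
r5: caller-saved, written=False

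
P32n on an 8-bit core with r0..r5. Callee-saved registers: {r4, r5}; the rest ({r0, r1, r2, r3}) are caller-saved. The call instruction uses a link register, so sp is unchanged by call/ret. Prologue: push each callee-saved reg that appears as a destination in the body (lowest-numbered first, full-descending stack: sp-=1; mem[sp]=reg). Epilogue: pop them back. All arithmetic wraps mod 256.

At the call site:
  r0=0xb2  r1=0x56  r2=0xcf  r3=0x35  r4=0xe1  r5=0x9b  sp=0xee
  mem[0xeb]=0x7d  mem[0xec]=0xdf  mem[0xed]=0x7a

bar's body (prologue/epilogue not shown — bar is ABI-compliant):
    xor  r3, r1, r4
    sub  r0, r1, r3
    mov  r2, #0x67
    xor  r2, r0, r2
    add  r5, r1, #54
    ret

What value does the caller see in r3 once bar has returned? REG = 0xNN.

REG = 0xb7

prologue: push r5 -> mem[0xed]=0x9b, sp=0xed
body[0] xor  r3, r1, r4 -> r3=0xb7
body[1] sub  r0, r1, r3 -> r0=0x9f
body[2] mov  r2, #0x67 -> r2=0x67
body[3] xor  r2, r0, r2 -> r2=0xf8
body[4] add  r5, r1, #54 -> r5=0x8c
epilogue: pop r5=0x9b, sp=0xee
r3 is caller-saved -> body value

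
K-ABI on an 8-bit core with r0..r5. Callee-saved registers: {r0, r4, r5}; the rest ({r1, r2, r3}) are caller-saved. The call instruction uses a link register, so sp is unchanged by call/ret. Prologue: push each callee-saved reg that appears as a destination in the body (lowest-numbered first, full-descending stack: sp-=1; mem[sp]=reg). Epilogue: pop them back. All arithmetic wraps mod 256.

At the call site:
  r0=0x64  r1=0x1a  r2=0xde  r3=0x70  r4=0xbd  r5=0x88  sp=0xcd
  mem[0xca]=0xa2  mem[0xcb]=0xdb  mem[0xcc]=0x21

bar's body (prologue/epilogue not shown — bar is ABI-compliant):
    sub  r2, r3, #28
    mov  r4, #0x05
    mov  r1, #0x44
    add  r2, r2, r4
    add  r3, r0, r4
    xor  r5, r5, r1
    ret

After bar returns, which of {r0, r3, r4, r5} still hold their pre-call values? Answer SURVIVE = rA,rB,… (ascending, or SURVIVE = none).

SURVIVE = r0,r4,r5

prologue: push r4 → mem[0xcc]=0xbd, sp=0xcc
prologue: push r5 → mem[0xcb]=0x88, sp=0xcb
body[0] sub  r2, r3, #28 → r2=0x54
body[1] mov  r4, #0x05 → r4=0x05
body[2] mov  r1, #0x44 → r1=0x44
body[3] add  r2, r2, r4 → r2=0x59
body[4] add  r3, r0, r4 → r3=0x69
body[5] xor  r5, r5, r1 → r5=0xcc
epilogue: pop r5=0x88, sp=0xcc
epilogue: pop r4=0xbd, sp=0xcd
r0: callee-saved, written=False
r3: caller-saved, written=True
r4: callee-saved, written=True
r5: callee-saved, written=True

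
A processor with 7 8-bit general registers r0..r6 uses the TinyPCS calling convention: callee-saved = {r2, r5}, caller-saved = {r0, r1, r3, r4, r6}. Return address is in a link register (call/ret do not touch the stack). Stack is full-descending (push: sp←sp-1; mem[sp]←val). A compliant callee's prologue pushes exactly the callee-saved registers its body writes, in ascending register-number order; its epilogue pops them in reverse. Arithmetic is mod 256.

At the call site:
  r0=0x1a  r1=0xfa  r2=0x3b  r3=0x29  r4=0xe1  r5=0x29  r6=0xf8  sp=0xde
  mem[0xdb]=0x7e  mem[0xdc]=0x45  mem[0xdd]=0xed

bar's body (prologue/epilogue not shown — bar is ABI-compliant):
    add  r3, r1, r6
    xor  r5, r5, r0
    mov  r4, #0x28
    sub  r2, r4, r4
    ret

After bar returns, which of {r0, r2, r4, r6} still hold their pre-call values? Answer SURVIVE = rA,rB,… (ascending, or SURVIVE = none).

prologue: push r2 -> mem[0xdd]=0x3b, sp=0xdd
prologue: push r5 -> mem[0xdc]=0x29, sp=0xdc
body[0] add  r3, r1, r6 -> r3=0xf2
body[1] xor  r5, r5, r0 -> r5=0x33
body[2] mov  r4, #0x28 -> r4=0x28
body[3] sub  r2, r4, r4 -> r2=0x00
epilogue: pop r5=0x29, sp=0xdd
epilogue: pop r2=0x3b, sp=0xde
r0: caller-saved, written=False
r2: callee-saved, written=True
r4: caller-saved, written=True
r6: caller-saved, written=False

SURVIVE = r0,r2,r6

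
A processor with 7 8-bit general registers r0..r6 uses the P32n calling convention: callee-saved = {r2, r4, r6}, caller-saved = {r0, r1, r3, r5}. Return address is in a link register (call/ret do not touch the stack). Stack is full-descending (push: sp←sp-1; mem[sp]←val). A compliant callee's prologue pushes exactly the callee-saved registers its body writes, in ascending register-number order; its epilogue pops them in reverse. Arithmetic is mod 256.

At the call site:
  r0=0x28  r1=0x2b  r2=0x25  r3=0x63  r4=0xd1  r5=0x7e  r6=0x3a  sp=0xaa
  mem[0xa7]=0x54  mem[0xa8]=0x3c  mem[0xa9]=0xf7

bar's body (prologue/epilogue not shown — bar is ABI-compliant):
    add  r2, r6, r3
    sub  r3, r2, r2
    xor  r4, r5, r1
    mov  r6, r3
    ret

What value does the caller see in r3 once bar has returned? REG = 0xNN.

prologue: push r2 → mem[0xa9]=0x25, sp=0xa9
prologue: push r4 → mem[0xa8]=0xd1, sp=0xa8
prologue: push r6 → mem[0xa7]=0x3a, sp=0xa7
body[0] add  r2, r6, r3 → r2=0x9d
body[1] sub  r3, r2, r2 → r3=0x00
body[2] xor  r4, r5, r1 → r4=0x55
body[3] mov  r6, r3 → r6=0x00
epilogue: pop r6=0x3a, sp=0xa8
epilogue: pop r4=0xd1, sp=0xa9
epilogue: pop r2=0x25, sp=0xaa
r3 is caller-saved → body value

REG = 0x00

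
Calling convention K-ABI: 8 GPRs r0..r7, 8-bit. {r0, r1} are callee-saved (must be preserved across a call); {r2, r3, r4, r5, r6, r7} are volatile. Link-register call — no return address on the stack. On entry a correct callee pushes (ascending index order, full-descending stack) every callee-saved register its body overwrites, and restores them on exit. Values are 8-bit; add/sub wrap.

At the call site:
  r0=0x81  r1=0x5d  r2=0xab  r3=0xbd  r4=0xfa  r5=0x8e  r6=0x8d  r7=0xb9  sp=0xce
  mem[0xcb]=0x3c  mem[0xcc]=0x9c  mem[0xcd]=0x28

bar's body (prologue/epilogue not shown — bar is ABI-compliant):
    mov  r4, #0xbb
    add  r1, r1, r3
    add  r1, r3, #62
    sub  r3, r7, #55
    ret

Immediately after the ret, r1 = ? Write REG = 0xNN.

prologue: push r1 -> mem[0xcd]=0x5d, sp=0xcd
body[0] mov  r4, #0xbb -> r4=0xbb
body[1] add  r1, r1, r3 -> r1=0x1a
body[2] add  r1, r3, #62 -> r1=0xfb
body[3] sub  r3, r7, #55 -> r3=0x82
epilogue: pop r1=0x5d, sp=0xce
r1 is callee-saved -> restored

REG = 0x5d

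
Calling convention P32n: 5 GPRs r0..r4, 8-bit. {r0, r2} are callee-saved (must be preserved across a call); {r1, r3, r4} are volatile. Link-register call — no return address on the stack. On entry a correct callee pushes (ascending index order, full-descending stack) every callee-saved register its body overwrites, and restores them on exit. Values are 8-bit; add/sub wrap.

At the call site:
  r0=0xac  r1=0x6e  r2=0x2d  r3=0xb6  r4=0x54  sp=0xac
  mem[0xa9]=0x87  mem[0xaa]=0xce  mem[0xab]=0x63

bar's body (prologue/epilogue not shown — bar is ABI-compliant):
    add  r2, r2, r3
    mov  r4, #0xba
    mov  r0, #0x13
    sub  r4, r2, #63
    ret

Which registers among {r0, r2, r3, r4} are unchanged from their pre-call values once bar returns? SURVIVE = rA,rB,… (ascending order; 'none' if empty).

prologue: push r0 → mem[0xab]=0xac, sp=0xab
prologue: push r2 → mem[0xaa]=0x2d, sp=0xaa
body[0] add  r2, r2, r3 → r2=0xe3
body[1] mov  r4, #0xba → r4=0xba
body[2] mov  r0, #0x13 → r0=0x13
body[3] sub  r4, r2, #63 → r4=0xa4
epilogue: pop r2=0x2d, sp=0xab
epilogue: pop r0=0xac, sp=0xac
r0: callee-saved, written=True
r2: callee-saved, written=True
r3: caller-saved, written=False
r4: caller-saved, written=True

SURVIVE = r0,r2,r3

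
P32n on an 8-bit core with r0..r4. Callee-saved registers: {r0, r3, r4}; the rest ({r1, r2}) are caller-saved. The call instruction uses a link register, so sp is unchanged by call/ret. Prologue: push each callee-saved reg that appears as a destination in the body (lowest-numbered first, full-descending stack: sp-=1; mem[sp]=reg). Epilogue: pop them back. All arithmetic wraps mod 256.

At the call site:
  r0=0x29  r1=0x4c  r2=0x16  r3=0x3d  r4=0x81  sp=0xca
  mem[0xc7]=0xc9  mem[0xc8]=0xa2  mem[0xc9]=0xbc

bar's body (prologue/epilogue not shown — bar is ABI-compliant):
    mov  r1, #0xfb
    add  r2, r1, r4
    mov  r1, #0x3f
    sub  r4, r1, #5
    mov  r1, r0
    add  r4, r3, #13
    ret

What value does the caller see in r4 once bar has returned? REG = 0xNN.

prologue: push r4 → mem[0xc9]=0x81, sp=0xc9
body[0] mov  r1, #0xfb → r1=0xfb
body[1] add  r2, r1, r4 → r2=0x7c
body[2] mov  r1, #0x3f → r1=0x3f
body[3] sub  r4, r1, #5 → r4=0x3a
body[4] mov  r1, r0 → r1=0x29
body[5] add  r4, r3, #13 → r4=0x4a
epilogue: pop r4=0x81, sp=0xca
r4 is callee-saved → restored

REG = 0x81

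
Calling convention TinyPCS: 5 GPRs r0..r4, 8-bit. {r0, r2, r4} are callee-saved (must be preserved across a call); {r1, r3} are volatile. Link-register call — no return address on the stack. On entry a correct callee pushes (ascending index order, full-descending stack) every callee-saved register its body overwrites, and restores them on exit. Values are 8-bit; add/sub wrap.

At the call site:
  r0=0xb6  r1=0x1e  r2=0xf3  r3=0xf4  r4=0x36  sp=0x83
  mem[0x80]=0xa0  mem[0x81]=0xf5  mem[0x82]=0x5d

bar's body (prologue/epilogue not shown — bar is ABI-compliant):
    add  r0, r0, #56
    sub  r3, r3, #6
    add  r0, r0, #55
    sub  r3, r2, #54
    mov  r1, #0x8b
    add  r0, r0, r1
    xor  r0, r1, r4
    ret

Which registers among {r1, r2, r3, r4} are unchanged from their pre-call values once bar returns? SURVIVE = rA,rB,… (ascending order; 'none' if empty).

prologue: push r0 -> mem[0x82]=0xb6, sp=0x82
body[0] add  r0, r0, #56 -> r0=0xee
body[1] sub  r3, r3, #6 -> r3=0xee
body[2] add  r0, r0, #55 -> r0=0x25
body[3] sub  r3, r2, #54 -> r3=0xbd
body[4] mov  r1, #0x8b -> r1=0x8b
body[5] add  r0, r0, r1 -> r0=0xb0
body[6] xor  r0, r1, r4 -> r0=0xbd
epilogue: pop r0=0xb6, sp=0x83
r1: caller-saved, written=True
r2: callee-saved, written=False
r3: caller-saved, written=True
r4: callee-saved, written=False

SURVIVE = r2,r4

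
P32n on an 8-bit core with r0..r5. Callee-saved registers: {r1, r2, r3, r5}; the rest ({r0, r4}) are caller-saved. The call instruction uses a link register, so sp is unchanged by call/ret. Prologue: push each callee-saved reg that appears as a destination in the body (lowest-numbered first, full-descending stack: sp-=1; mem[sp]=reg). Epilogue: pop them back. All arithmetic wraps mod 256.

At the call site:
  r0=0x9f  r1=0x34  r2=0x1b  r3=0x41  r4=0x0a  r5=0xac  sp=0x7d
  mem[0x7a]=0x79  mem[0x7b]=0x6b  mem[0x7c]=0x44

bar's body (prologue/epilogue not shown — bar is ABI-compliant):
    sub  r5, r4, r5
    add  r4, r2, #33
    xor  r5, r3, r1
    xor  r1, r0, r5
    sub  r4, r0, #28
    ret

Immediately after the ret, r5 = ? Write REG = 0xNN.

prologue: push r1 → mem[0x7c]=0x34, sp=0x7c
prologue: push r5 → mem[0x7b]=0xac, sp=0x7b
body[0] sub  r5, r4, r5 → r5=0x5e
body[1] add  r4, r2, #33 → r4=0x3c
body[2] xor  r5, r3, r1 → r5=0x75
body[3] xor  r1, r0, r5 → r1=0xea
body[4] sub  r4, r0, #28 → r4=0x83
epilogue: pop r5=0xac, sp=0x7c
epilogue: pop r1=0x34, sp=0x7d
r5 is callee-saved → restored

REG = 0xac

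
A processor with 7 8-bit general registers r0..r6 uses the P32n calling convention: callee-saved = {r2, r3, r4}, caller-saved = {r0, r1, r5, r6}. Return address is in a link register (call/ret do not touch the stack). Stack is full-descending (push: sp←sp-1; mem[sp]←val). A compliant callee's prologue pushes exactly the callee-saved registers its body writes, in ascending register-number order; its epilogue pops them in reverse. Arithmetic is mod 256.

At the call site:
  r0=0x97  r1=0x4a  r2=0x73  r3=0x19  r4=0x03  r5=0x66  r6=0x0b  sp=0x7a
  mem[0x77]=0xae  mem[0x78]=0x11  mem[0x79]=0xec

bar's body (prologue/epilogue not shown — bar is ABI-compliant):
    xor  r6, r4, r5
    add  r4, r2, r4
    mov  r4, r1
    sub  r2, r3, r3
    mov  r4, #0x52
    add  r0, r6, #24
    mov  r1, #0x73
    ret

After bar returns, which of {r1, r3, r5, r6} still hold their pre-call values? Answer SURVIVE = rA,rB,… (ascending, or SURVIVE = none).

prologue: push r2 -> mem[0x79]=0x73, sp=0x79
prologue: push r4 -> mem[0x78]=0x03, sp=0x78
body[0] xor  r6, r4, r5 -> r6=0x65
body[1] add  r4, r2, r4 -> r4=0x76
body[2] mov  r4, r1 -> r4=0x4a
body[3] sub  r2, r3, r3 -> r2=0x00
body[4] mov  r4, #0x52 -> r4=0x52
body[5] add  r0, r6, #24 -> r0=0x7d
body[6] mov  r1, #0x73 -> r1=0x73
epilogue: pop r4=0x03, sp=0x79
epilogue: pop r2=0x73, sp=0x7a
r1: caller-saved, written=True
r3: callee-saved, written=False
r5: caller-saved, written=False
r6: caller-saved, written=True

SURVIVE = r3,r5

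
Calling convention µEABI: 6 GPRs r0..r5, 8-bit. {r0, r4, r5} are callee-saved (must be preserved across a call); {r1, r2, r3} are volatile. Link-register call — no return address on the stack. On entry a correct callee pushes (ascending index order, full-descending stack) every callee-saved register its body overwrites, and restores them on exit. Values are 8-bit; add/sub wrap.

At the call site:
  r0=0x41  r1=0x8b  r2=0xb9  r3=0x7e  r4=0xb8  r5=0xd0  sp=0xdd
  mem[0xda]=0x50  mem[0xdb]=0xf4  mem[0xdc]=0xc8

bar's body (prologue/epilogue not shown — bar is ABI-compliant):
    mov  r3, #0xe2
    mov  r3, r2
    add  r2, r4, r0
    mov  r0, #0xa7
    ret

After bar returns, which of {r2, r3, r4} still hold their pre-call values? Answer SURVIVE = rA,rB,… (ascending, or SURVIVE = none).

prologue: push r0 -> mem[0xdc]=0x41, sp=0xdc
body[0] mov  r3, #0xe2 -> r3=0xe2
body[1] mov  r3, r2 -> r3=0xb9
body[2] add  r2, r4, r0 -> r2=0xf9
body[3] mov  r0, #0xa7 -> r0=0xa7
epilogue: pop r0=0x41, sp=0xdd
r2: caller-saved, written=True
r3: caller-saved, written=True
r4: callee-saved, written=False

SURVIVE = r4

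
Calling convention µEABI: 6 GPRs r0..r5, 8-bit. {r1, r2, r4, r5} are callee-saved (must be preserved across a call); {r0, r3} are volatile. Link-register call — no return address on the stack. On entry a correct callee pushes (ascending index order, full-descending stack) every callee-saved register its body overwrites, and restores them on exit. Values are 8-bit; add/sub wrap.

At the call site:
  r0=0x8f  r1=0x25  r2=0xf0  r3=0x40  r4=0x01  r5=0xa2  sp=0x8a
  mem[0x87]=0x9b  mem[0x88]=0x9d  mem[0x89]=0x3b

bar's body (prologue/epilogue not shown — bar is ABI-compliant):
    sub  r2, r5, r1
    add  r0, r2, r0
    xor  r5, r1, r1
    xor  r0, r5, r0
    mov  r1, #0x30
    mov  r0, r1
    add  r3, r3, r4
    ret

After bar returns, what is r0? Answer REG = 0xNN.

prologue: push r1 -> mem[0x89]=0x25, sp=0x89
prologue: push r2 -> mem[0x88]=0xf0, sp=0x88
prologue: push r5 -> mem[0x87]=0xa2, sp=0x87
body[0] sub  r2, r5, r1 -> r2=0x7d
body[1] add  r0, r2, r0 -> r0=0x0c
body[2] xor  r5, r1, r1 -> r5=0x00
body[3] xor  r0, r5, r0 -> r0=0x0c
body[4] mov  r1, #0x30 -> r1=0x30
body[5] mov  r0, r1 -> r0=0x30
body[6] add  r3, r3, r4 -> r3=0x41
epilogue: pop r5=0xa2, sp=0x88
epilogue: pop r2=0xf0, sp=0x89
epilogue: pop r1=0x25, sp=0x8a
r0 is caller-saved -> body value

REG = 0x30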